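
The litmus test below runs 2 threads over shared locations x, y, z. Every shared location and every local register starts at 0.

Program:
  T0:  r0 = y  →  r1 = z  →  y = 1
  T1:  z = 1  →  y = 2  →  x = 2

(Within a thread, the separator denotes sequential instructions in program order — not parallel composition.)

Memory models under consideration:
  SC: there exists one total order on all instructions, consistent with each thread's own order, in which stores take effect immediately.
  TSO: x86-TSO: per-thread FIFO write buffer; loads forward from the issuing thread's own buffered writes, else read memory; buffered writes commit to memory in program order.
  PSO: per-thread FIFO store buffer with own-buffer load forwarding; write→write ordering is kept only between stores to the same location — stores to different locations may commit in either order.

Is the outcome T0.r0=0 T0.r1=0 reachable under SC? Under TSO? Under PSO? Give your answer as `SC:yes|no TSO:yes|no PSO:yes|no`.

outcome vector order: (T0.r0,T0.r1)
SC: 3 outcomes — {00, 01, 21}
TSO: 3 outcomes — {00, 01, 21}
PSO: 4 outcomes — {00, 01, 20, 21}
target 00 ∈ {SC,TSO,PSO}

SC:yes TSO:yes PSO:yes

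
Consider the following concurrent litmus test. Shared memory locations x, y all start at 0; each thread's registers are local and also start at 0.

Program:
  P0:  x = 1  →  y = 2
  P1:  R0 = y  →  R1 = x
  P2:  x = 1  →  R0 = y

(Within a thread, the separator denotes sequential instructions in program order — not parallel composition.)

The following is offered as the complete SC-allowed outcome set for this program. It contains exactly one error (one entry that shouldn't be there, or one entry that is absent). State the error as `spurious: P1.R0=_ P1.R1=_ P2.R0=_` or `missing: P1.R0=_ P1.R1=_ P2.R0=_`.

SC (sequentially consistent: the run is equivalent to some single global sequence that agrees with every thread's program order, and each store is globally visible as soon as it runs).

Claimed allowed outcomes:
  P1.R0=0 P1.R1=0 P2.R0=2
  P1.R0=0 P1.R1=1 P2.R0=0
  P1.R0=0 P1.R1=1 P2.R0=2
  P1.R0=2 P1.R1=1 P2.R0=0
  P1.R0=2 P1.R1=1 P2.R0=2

missing: P1.R0=0 P1.R1=0 P2.R0=0

outcome vector order: (P1.R0,P1.R1,P2.R0)
[SC] allowed = {0/0/0, 0/0/2, 0/1/0, 0/1/2, 2/1/0, 2/1/2}
SC∖claimed = {0/0/0}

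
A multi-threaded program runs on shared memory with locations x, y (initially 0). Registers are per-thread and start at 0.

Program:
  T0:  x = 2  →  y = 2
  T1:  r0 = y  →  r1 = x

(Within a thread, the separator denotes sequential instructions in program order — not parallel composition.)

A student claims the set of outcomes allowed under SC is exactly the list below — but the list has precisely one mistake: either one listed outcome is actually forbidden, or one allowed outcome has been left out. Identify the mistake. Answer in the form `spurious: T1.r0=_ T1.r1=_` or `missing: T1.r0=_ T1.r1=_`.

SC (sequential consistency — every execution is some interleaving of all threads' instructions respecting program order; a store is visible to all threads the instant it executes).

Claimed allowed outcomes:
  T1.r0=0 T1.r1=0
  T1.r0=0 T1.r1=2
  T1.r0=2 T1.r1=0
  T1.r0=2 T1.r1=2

spurious: T1.r0=2 T1.r1=0

outcome vector order: (T1.r0,T1.r1)
SC: 3 outcomes — {(0,0); (0,2); (2,2)}
claimed∖SC = {(2,0)}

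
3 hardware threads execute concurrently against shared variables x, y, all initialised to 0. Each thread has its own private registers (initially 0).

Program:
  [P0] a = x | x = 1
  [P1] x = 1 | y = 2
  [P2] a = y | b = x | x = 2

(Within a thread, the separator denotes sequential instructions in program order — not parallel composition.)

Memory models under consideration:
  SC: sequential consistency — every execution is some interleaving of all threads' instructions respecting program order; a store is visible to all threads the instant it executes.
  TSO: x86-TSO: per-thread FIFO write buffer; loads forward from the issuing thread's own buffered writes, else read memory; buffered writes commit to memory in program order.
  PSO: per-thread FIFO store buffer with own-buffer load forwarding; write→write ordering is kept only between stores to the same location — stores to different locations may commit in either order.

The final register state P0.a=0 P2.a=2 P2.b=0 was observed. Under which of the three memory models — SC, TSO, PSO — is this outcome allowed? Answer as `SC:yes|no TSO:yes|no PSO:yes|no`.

SC:no TSO:no PSO:yes

outcome vector order: (P0.a,P2.a,P2.b)
SC: 9 outcomes — {(0,0,0); (0,0,1); (0,2,1); (1,0,0); (1,0,1); (1,2,1); (2,0,0); (2,0,1); (2,2,1)}
TSO: 9 outcomes — {(0,0,0); (0,0,1); (0,2,1); (1,0,0); (1,0,1); (1,2,1); (2,0,0); (2,0,1); (2,2,1)}
PSO: 12 outcomes — {(0,0,0); (0,0,1); (0,2,0); (0,2,1); (1,0,0); (1,0,1); (1,2,0); (1,2,1); (2,0,0); (2,0,1); (2,2,0); (2,2,1)}
target (0,2,0) ∈ {PSO}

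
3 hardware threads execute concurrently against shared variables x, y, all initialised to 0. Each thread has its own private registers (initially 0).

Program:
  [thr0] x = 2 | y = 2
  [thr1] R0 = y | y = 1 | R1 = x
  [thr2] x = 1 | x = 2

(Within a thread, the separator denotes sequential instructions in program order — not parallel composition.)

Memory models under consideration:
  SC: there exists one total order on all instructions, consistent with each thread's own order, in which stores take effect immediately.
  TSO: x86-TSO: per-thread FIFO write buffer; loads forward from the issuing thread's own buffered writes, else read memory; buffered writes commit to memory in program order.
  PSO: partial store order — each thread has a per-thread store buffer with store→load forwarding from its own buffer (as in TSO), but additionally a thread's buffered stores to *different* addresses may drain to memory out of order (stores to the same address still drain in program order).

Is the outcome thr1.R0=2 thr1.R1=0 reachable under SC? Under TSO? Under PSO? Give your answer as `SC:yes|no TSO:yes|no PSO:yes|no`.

SC:no TSO:no PSO:yes

outcome vector order: (thr1.R0,thr1.R1)
SC (5): 0/0 0/1 0/2 2/1 2/2
TSO (5): 0/0 0/1 0/2 2/1 2/2
PSO (6): 0/0 0/1 0/2 2/0 2/1 2/2
target 2/0 ∈ {PSO}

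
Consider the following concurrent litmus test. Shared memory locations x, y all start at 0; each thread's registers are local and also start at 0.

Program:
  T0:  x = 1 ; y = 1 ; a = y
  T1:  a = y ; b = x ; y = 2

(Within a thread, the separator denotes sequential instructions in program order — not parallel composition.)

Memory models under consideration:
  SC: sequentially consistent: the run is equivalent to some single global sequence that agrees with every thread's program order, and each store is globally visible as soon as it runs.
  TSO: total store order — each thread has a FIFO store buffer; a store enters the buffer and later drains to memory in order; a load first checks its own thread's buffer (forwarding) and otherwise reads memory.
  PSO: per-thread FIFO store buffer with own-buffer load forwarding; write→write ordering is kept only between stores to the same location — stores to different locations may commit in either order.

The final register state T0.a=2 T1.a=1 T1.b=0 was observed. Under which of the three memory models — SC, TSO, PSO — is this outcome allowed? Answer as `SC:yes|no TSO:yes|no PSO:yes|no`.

SC:no TSO:no PSO:yes

outcome vector order: (T0.a,T1.a,T1.b)
under SC → <1 0 0> <1 0 1> <1 1 1> <2 0 0> <2 0 1> <2 1 1>
under TSO → <1 0 0> <1 0 1> <1 1 1> <2 0 0> <2 0 1> <2 1 1>
under PSO → <1 0 0> <1 0 1> <1 1 0> <1 1 1> <2 0 0> <2 0 1> <2 1 0> <2 1 1>
target <2 1 0> ∈ {PSO}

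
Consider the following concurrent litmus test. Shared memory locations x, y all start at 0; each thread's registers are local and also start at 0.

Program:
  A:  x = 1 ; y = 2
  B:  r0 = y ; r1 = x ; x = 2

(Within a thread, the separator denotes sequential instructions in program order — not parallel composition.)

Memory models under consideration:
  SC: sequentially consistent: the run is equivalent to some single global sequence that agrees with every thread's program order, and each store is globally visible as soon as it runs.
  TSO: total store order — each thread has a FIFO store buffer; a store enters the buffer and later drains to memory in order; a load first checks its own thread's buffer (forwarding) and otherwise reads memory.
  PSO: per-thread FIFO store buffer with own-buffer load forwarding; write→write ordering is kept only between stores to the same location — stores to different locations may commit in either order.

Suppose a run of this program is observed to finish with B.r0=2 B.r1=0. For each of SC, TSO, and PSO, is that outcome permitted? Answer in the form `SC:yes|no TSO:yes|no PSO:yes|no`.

SC:no TSO:no PSO:yes

outcome vector order: (B.r0,B.r1)
[SC] allowed = {00, 01, 21}
[TSO] allowed = {00, 01, 21}
[PSO] allowed = {00, 01, 20, 21}
target 20 ∈ {PSO}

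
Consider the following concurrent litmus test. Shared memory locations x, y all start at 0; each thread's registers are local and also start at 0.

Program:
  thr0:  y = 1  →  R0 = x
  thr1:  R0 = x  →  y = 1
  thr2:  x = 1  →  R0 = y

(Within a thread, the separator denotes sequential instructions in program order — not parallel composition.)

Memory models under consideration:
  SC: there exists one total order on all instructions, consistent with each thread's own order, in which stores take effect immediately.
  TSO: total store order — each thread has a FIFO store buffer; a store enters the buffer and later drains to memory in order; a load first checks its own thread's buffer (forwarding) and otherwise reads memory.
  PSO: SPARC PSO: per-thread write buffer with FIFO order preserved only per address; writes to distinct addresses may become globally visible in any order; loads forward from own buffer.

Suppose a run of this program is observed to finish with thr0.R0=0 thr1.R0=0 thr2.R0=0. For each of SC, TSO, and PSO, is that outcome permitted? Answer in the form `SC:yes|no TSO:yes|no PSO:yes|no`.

SC:no TSO:yes PSO:yes

outcome vector order: (thr0.R0,thr1.R0,thr2.R0)
SC: 6 outcomes — {001, 011, 100, 101, 110, 111}
TSO: 8 outcomes — {000, 001, 010, 011, 100, 101, 110, 111}
PSO: 8 outcomes — {000, 001, 010, 011, 100, 101, 110, 111}
target 000 ∈ {TSO,PSO}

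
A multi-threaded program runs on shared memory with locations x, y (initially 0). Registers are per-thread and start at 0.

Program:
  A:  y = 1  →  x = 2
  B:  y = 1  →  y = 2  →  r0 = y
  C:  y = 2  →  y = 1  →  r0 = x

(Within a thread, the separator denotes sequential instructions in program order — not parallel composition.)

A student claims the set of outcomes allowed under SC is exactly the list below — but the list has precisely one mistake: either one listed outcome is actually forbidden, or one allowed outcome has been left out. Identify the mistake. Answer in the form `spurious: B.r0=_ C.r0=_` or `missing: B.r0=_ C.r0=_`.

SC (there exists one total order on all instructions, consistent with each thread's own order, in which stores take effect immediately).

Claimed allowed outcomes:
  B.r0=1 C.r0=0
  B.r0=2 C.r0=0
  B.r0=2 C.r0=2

outcome vector order: (B.r0,C.r0)
SC (4): (1,0); (1,2); (2,0); (2,2)
SC∖claimed = {(1,2)}

missing: B.r0=1 C.r0=2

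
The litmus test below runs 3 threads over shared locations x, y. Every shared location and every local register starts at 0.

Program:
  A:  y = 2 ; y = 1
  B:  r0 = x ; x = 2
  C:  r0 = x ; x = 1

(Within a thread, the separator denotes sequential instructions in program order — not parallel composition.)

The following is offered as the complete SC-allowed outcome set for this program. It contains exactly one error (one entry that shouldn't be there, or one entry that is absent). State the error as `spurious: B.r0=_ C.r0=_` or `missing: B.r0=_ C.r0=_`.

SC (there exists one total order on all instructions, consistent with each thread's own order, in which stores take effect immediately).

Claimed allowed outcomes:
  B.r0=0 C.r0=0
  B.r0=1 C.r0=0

outcome vector order: (B.r0,C.r0)
under SC → (0,0), (0,2), (1,0)
SC∖claimed = {(0,2)}

missing: B.r0=0 C.r0=2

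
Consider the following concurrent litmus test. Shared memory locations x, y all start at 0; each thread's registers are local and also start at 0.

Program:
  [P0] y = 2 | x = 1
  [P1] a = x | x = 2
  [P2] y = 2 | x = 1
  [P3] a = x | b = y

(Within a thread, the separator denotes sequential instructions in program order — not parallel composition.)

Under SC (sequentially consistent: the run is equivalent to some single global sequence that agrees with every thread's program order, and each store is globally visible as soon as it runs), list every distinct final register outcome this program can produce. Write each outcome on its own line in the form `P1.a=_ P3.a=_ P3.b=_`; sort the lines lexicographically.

P1.a=0 P3.a=0 P3.b=0
P1.a=0 P3.a=0 P3.b=2
P1.a=0 P3.a=1 P3.b=2
P1.a=0 P3.a=2 P3.b=0
P1.a=0 P3.a=2 P3.b=2
P1.a=1 P3.a=0 P3.b=0
P1.a=1 P3.a=0 P3.b=2
P1.a=1 P3.a=1 P3.b=2
P1.a=1 P3.a=2 P3.b=2

outcome vector order: (P1.a,P3.a,P3.b)
|SC outcomes| = 9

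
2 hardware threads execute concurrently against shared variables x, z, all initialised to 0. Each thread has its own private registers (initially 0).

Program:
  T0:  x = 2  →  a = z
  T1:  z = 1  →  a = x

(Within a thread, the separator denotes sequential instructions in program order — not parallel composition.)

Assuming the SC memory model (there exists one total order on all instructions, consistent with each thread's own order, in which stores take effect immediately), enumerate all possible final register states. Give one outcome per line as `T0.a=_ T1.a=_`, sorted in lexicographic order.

T0.a=0 T1.a=2
T0.a=1 T1.a=0
T0.a=1 T1.a=2

outcome vector order: (T0.a,T1.a)
|SC outcomes| = 3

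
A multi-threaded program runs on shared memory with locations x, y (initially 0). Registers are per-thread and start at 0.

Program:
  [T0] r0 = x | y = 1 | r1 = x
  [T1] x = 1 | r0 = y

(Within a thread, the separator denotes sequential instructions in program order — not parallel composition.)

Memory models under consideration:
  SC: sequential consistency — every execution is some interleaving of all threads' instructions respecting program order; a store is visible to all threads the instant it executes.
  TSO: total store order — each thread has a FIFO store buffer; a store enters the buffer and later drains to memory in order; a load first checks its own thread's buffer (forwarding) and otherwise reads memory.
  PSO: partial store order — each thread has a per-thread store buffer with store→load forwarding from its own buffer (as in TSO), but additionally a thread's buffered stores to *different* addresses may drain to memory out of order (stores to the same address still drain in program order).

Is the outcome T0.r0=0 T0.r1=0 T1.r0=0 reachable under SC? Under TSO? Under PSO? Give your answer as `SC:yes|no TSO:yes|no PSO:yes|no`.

outcome vector order: (T0.r0,T0.r1,T1.r0)
under SC → (0,0,1), (0,1,0), (0,1,1), (1,1,0), (1,1,1)
under TSO → (0,0,0), (0,0,1), (0,1,0), (0,1,1), (1,1,0), (1,1,1)
under PSO → (0,0,0), (0,0,1), (0,1,0), (0,1,1), (1,1,0), (1,1,1)
target (0,0,0) ∈ {TSO,PSO}

SC:no TSO:yes PSO:yes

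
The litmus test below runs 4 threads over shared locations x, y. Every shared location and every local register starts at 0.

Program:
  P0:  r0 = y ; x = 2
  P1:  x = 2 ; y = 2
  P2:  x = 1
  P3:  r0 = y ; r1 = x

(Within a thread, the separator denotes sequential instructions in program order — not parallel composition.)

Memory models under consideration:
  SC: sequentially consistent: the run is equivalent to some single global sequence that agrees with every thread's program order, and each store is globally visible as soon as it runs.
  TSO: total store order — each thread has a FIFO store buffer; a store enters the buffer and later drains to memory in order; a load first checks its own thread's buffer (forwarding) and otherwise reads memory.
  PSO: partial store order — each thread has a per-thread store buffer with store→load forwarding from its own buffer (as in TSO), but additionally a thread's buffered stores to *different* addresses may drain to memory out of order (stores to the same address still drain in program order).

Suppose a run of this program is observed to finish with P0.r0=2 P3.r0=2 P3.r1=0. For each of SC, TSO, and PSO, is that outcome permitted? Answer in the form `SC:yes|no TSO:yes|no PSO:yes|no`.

outcome vector order: (P0.r0,P3.r0,P3.r1)
under SC → (0,0,0), (0,0,1), (0,0,2), (0,2,1), (0,2,2), (2,0,0), (2,0,1), (2,0,2), (2,2,1), (2,2,2)
under TSO → (0,0,0), (0,0,1), (0,0,2), (0,2,1), (0,2,2), (2,0,0), (2,0,1), (2,0,2), (2,2,1), (2,2,2)
under PSO → (0,0,0), (0,0,1), (0,0,2), (0,2,0), (0,2,1), (0,2,2), (2,0,0), (2,0,1), (2,0,2), (2,2,0), (2,2,1), (2,2,2)
target (2,2,0) ∈ {PSO}

SC:no TSO:no PSO:yes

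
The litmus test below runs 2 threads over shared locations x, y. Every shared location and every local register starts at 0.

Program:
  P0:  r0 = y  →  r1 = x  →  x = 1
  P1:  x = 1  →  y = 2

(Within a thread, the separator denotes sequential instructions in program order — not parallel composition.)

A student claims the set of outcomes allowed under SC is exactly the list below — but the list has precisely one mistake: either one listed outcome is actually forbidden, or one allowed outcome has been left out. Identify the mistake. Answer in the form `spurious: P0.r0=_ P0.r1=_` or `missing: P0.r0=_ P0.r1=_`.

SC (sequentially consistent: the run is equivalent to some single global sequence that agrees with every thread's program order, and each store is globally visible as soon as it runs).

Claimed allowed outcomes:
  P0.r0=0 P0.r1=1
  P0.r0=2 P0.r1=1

missing: P0.r0=0 P0.r1=0

outcome vector order: (P0.r0,P0.r1)
SC: 3 outcomes — {0/0 0/1 2/1}
SC∖claimed = {0/0}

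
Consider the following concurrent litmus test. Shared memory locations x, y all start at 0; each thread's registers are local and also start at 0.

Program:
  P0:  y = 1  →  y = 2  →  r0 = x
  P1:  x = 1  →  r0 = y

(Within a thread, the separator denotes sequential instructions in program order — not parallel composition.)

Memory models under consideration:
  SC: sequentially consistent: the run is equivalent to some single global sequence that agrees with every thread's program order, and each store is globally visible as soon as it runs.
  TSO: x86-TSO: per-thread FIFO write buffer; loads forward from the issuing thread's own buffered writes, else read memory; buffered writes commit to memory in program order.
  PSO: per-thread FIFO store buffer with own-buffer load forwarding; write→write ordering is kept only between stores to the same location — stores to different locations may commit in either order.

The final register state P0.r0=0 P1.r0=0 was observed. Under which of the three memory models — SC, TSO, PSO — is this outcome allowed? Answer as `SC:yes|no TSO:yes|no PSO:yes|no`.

outcome vector order: (P0.r0,P1.r0)
[SC] allowed = {0/2; 1/0; 1/1; 1/2}
[TSO] allowed = {0/0; 0/1; 0/2; 1/0; 1/1; 1/2}
[PSO] allowed = {0/0; 0/1; 0/2; 1/0; 1/1; 1/2}
target 0/0 ∈ {TSO,PSO}

SC:no TSO:yes PSO:yes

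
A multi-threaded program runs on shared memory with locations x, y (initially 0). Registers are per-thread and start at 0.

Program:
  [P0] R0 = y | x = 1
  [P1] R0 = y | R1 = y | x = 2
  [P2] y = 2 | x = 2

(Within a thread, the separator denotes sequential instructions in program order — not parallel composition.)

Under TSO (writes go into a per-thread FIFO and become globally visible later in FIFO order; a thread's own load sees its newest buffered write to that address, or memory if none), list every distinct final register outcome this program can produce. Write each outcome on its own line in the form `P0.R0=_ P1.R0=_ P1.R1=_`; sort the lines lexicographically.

P0.R0=0 P1.R0=0 P1.R1=0
P0.R0=0 P1.R0=0 P1.R1=2
P0.R0=0 P1.R0=2 P1.R1=2
P0.R0=2 P1.R0=0 P1.R1=0
P0.R0=2 P1.R0=0 P1.R1=2
P0.R0=2 P1.R0=2 P1.R1=2

outcome vector order: (P0.R0,P1.R0,P1.R1)
|TSO outcomes| = 6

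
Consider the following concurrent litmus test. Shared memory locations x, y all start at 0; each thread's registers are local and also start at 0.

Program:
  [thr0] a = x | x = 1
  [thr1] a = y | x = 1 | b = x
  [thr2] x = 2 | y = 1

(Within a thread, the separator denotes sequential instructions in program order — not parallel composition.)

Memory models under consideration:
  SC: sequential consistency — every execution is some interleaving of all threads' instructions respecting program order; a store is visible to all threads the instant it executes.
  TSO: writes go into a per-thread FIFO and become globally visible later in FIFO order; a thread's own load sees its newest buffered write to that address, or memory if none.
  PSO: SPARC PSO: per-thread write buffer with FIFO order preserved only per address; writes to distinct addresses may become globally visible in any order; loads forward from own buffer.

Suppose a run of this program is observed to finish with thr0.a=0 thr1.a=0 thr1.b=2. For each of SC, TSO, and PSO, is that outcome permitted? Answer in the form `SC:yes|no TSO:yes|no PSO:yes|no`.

SC:yes TSO:yes PSO:yes

outcome vector order: (thr0.a,thr1.a,thr1.b)
under SC → 001, 002, 011, 101, 102, 111, 201, 202, 211
under TSO → 001, 002, 011, 101, 102, 111, 201, 202, 211
under PSO → 001, 002, 011, 012, 101, 102, 111, 112, 201, 202, 211, 212
target 002 ∈ {SC,TSO,PSO}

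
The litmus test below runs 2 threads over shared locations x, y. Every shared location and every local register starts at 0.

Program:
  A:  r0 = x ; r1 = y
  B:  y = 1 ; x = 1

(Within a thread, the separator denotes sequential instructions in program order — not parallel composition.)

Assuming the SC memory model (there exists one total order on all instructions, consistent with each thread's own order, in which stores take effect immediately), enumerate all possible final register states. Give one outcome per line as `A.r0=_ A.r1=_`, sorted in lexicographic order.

outcome vector order: (A.r0,A.r1)
|SC outcomes| = 3

A.r0=0 A.r1=0
A.r0=0 A.r1=1
A.r0=1 A.r1=1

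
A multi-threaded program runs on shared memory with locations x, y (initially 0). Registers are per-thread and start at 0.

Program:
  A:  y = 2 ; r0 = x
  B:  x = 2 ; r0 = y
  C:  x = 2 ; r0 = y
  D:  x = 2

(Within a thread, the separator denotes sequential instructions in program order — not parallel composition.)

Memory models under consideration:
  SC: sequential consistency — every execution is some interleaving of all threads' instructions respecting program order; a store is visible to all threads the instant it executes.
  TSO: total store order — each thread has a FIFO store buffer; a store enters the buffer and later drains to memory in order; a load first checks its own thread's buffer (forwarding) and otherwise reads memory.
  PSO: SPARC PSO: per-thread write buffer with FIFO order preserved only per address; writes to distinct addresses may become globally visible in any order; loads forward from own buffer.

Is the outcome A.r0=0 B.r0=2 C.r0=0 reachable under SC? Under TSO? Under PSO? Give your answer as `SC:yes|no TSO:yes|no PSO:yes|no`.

outcome vector order: (A.r0,B.r0,C.r0)
[SC] allowed = {(0,2,2); (2,0,0); (2,0,2); (2,2,0); (2,2,2)}
[TSO] allowed = {(0,0,0); (0,0,2); (0,2,0); (0,2,2); (2,0,0); (2,0,2); (2,2,0); (2,2,2)}
[PSO] allowed = {(0,0,0); (0,0,2); (0,2,0); (0,2,2); (2,0,0); (2,0,2); (2,2,0); (2,2,2)}
target (0,2,0) ∈ {TSO,PSO}

SC:no TSO:yes PSO:yes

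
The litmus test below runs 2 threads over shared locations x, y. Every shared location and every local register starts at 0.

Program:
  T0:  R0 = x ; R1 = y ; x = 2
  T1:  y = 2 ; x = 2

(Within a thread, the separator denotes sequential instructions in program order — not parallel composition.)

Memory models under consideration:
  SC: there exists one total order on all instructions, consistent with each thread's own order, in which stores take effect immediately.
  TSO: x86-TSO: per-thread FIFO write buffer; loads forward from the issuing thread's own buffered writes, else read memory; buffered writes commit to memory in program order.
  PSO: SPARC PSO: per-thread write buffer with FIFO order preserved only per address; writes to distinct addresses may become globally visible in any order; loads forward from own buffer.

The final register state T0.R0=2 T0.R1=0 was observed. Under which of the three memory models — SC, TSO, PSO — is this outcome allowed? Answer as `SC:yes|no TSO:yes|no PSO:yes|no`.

outcome vector order: (T0.R0,T0.R1)
[SC] allowed = {<0 0> <0 2> <2 2>}
[TSO] allowed = {<0 0> <0 2> <2 2>}
[PSO] allowed = {<0 0> <0 2> <2 0> <2 2>}
target <2 0> ∈ {PSO}

SC:no TSO:no PSO:yes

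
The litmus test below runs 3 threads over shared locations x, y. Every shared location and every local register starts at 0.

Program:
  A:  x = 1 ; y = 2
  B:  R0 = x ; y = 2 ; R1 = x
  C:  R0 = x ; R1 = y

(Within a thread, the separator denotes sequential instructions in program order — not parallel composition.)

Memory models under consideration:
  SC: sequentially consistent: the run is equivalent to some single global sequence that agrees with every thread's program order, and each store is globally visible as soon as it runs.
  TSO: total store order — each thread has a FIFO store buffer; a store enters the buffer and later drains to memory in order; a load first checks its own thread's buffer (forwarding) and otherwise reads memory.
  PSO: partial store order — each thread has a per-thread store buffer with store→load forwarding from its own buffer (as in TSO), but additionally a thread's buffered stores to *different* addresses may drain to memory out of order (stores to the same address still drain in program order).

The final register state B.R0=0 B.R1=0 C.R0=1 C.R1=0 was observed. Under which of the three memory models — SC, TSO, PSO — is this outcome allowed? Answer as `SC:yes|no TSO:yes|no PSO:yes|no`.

SC:no TSO:yes PSO:yes

outcome vector order: (B.R0,B.R1,C.R0,C.R1)
SC: 11 outcomes — {<0 0 0 0> <0 0 0 2> <0 0 1 2> <0 1 0 0> <0 1 0 2> <0 1 1 0> <0 1 1 2> <1 1 0 0> <1 1 0 2> <1 1 1 0> <1 1 1 2>}
TSO: 12 outcomes — {<0 0 0 0> <0 0 0 2> <0 0 1 0> <0 0 1 2> <0 1 0 0> <0 1 0 2> <0 1 1 0> <0 1 1 2> <1 1 0 0> <1 1 0 2> <1 1 1 0> <1 1 1 2>}
PSO: 12 outcomes — {<0 0 0 0> <0 0 0 2> <0 0 1 0> <0 0 1 2> <0 1 0 0> <0 1 0 2> <0 1 1 0> <0 1 1 2> <1 1 0 0> <1 1 0 2> <1 1 1 0> <1 1 1 2>}
target <0 0 1 0> ∈ {TSO,PSO}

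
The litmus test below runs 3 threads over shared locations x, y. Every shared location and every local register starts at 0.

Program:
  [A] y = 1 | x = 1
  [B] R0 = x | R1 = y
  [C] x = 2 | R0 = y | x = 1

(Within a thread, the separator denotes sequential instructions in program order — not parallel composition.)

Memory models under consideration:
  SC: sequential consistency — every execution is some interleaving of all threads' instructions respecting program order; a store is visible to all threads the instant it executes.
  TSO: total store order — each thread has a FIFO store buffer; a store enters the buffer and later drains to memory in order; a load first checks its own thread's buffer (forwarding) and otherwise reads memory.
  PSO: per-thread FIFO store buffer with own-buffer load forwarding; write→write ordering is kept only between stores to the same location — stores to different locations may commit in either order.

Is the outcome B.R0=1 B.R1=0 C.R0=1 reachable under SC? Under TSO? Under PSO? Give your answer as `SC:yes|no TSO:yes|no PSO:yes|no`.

outcome vector order: (B.R0,B.R1,C.R0)
under SC → 0/0/0, 0/0/1, 0/1/0, 0/1/1, 1/0/0, 1/1/0, 1/1/1, 2/0/0, 2/0/1, 2/1/0, 2/1/1
under TSO → 0/0/0, 0/0/1, 0/1/0, 0/1/1, 1/0/0, 1/1/0, 1/1/1, 2/0/0, 2/0/1, 2/1/0, 2/1/1
under PSO → 0/0/0, 0/0/1, 0/1/0, 0/1/1, 1/0/0, 1/0/1, 1/1/0, 1/1/1, 2/0/0, 2/0/1, 2/1/0, 2/1/1
target 1/0/1 ∈ {PSO}

SC:no TSO:no PSO:yes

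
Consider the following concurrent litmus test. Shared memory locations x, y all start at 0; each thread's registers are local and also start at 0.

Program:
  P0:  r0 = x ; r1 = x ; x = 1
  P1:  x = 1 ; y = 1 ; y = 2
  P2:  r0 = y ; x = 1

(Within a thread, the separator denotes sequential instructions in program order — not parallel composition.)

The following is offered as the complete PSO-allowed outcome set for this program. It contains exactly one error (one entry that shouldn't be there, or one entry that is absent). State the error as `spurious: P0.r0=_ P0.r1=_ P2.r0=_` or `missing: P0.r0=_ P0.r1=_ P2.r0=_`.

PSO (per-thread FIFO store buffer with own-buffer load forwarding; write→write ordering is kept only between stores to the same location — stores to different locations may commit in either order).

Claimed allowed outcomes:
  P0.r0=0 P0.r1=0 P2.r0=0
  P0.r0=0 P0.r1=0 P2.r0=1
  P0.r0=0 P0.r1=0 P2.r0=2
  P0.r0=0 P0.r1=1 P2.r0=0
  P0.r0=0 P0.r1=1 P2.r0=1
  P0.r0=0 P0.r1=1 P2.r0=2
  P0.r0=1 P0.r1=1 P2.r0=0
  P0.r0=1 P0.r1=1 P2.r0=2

outcome vector order: (P0.r0,P0.r1,P2.r0)
PSO (9): 000, 001, 002, 010, 011, 012, 110, 111, 112
PSO∖claimed = {111}

missing: P0.r0=1 P0.r1=1 P2.r0=1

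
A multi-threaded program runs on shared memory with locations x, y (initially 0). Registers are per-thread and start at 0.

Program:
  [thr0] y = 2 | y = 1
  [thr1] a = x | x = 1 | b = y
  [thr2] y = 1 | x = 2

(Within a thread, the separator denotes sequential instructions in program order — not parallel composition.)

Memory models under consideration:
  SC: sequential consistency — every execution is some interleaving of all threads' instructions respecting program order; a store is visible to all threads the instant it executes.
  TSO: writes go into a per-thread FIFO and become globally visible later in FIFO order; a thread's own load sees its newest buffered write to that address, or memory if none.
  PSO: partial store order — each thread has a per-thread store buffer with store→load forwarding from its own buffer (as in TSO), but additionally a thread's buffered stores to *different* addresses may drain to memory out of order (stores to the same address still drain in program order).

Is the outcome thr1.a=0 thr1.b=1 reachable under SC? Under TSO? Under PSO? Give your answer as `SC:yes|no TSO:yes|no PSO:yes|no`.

SC:yes TSO:yes PSO:yes

outcome vector order: (thr1.a,thr1.b)
SC (5): 00; 01; 02; 21; 22
TSO (5): 00; 01; 02; 21; 22
PSO (6): 00; 01; 02; 20; 21; 22
target 01 ∈ {SC,TSO,PSO}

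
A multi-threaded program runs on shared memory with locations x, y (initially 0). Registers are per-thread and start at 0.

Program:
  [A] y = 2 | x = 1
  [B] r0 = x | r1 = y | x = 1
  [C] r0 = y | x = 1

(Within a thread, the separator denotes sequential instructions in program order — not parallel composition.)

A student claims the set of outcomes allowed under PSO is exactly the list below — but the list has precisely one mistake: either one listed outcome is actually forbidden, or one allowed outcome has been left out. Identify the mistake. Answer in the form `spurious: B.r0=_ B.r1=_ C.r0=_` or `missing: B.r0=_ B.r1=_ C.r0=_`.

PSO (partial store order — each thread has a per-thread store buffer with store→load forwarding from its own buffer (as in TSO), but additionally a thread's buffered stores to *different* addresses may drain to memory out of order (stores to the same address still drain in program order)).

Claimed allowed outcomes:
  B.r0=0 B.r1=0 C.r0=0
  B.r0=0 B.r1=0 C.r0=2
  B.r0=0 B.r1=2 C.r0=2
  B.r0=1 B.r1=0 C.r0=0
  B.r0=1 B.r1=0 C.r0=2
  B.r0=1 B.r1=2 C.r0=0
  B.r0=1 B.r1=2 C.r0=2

outcome vector order: (B.r0,B.r1,C.r0)
under PSO → 0/0/0, 0/0/2, 0/2/0, 0/2/2, 1/0/0, 1/0/2, 1/2/0, 1/2/2
PSO∖claimed = {0/2/0}

missing: B.r0=0 B.r1=2 C.r0=0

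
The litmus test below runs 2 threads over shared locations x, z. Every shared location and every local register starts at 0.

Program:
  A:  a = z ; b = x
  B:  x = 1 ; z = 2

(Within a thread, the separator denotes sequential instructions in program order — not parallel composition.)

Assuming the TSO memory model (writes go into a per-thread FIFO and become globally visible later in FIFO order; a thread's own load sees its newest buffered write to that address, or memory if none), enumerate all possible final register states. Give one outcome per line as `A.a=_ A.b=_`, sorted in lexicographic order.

A.a=0 A.b=0
A.a=0 A.b=1
A.a=2 A.b=1

outcome vector order: (A.a,A.b)
|TSO outcomes| = 3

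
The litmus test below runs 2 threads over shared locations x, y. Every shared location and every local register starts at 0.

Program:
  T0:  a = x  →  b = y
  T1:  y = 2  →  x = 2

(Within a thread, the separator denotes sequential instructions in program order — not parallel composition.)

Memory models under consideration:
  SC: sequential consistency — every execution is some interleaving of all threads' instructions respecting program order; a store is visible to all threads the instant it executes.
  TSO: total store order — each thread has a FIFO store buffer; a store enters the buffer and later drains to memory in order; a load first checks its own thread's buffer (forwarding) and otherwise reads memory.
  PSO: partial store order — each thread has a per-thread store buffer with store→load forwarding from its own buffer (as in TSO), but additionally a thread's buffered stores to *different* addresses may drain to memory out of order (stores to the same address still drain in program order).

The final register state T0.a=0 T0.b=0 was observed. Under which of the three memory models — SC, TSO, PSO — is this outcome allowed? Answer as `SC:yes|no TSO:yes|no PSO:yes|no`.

SC:yes TSO:yes PSO:yes

outcome vector order: (T0.a,T0.b)
[SC] allowed = {00; 02; 22}
[TSO] allowed = {00; 02; 22}
[PSO] allowed = {00; 02; 20; 22}
target 00 ∈ {SC,TSO,PSO}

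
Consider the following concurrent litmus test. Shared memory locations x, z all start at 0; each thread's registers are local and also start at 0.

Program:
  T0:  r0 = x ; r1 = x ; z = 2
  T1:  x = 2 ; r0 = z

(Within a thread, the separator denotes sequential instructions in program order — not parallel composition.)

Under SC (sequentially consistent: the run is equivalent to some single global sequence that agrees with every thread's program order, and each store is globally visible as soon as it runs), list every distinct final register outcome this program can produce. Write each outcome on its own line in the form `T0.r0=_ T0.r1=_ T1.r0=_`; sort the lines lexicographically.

T0.r0=0 T0.r1=0 T1.r0=0
T0.r0=0 T0.r1=0 T1.r0=2
T0.r0=0 T0.r1=2 T1.r0=0
T0.r0=0 T0.r1=2 T1.r0=2
T0.r0=2 T0.r1=2 T1.r0=0
T0.r0=2 T0.r1=2 T1.r0=2

outcome vector order: (T0.r0,T0.r1,T1.r0)
|SC outcomes| = 6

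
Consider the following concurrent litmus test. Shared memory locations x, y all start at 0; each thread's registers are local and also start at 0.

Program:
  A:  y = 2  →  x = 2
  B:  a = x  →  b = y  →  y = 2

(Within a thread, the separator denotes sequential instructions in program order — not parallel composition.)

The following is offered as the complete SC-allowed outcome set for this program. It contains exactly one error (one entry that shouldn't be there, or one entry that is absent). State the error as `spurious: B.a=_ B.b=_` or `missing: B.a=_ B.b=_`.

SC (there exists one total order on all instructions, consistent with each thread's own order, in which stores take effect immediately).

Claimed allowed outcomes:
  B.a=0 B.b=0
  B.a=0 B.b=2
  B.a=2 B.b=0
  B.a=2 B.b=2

outcome vector order: (B.a,B.b)
under SC → (0,0) (0,2) (2,2)
claimed∖SC = {(2,0)}

spurious: B.a=2 B.b=0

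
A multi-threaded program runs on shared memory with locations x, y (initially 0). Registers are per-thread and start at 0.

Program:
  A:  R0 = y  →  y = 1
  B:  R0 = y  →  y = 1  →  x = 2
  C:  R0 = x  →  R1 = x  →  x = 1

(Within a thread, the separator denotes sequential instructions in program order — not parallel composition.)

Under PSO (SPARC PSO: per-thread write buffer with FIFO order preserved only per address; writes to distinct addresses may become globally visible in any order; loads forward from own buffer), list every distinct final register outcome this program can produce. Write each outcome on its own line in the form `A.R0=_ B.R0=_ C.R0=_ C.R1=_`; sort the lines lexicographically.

outcome vector order: (A.R0,B.R0,C.R0,C.R1)
|PSO outcomes| = 9

A.R0=0 B.R0=0 C.R0=0 C.R1=0
A.R0=0 B.R0=0 C.R0=0 C.R1=2
A.R0=0 B.R0=0 C.R0=2 C.R1=2
A.R0=0 B.R0=1 C.R0=0 C.R1=0
A.R0=0 B.R0=1 C.R0=0 C.R1=2
A.R0=0 B.R0=1 C.R0=2 C.R1=2
A.R0=1 B.R0=0 C.R0=0 C.R1=0
A.R0=1 B.R0=0 C.R0=0 C.R1=2
A.R0=1 B.R0=0 C.R0=2 C.R1=2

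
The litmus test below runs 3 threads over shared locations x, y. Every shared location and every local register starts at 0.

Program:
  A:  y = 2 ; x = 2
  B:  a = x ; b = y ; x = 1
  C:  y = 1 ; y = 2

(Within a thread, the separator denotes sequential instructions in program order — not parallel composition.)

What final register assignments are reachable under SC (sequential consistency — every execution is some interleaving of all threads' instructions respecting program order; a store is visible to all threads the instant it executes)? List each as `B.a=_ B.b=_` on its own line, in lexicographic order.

B.a=0 B.b=0
B.a=0 B.b=1
B.a=0 B.b=2
B.a=2 B.b=1
B.a=2 B.b=2

outcome vector order: (B.a,B.b)
|SC outcomes| = 5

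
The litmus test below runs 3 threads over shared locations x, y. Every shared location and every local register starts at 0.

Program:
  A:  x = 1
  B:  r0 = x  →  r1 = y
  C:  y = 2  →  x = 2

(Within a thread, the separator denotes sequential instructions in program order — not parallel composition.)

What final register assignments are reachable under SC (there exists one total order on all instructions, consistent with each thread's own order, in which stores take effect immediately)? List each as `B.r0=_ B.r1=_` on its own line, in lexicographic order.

B.r0=0 B.r1=0
B.r0=0 B.r1=2
B.r0=1 B.r1=0
B.r0=1 B.r1=2
B.r0=2 B.r1=2

outcome vector order: (B.r0,B.r1)
|SC outcomes| = 5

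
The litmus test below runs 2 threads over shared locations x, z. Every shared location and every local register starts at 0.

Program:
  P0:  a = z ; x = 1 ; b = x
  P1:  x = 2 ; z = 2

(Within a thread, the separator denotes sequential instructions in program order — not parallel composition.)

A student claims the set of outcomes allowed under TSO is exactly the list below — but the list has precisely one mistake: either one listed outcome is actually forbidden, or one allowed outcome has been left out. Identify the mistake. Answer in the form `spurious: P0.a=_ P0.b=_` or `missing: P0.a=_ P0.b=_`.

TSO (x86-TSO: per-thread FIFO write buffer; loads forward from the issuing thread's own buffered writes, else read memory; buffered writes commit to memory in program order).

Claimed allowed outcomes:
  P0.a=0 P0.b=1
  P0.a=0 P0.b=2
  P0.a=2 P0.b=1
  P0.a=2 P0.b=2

spurious: P0.a=2 P0.b=2

outcome vector order: (P0.a,P0.b)
TSO: 3 outcomes — {01; 02; 21}
claimed∖TSO = {22}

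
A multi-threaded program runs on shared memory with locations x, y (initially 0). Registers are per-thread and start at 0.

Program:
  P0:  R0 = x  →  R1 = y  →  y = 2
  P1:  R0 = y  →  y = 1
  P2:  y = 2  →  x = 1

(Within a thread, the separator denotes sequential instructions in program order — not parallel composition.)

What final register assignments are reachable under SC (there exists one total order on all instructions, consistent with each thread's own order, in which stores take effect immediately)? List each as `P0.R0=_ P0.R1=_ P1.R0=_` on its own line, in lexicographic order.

P0.R0=0 P0.R1=0 P1.R0=0
P0.R0=0 P0.R1=0 P1.R0=2
P0.R0=0 P0.R1=1 P1.R0=0
P0.R0=0 P0.R1=1 P1.R0=2
P0.R0=0 P0.R1=2 P1.R0=0
P0.R0=0 P0.R1=2 P1.R0=2
P0.R0=1 P0.R1=1 P1.R0=0
P0.R0=1 P0.R1=1 P1.R0=2
P0.R0=1 P0.R1=2 P1.R0=0
P0.R0=1 P0.R1=2 P1.R0=2

outcome vector order: (P0.R0,P0.R1,P1.R0)
|SC outcomes| = 10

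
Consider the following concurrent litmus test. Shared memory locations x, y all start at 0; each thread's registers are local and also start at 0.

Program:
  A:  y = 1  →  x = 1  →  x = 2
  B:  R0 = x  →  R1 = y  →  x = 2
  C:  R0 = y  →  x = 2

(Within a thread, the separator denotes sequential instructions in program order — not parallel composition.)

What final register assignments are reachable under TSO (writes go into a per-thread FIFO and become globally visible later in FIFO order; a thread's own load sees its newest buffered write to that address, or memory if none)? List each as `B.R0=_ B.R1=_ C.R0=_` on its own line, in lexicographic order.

outcome vector order: (B.R0,B.R1,C.R0)
|TSO outcomes| = 9

B.R0=0 B.R1=0 C.R0=0
B.R0=0 B.R1=0 C.R0=1
B.R0=0 B.R1=1 C.R0=0
B.R0=0 B.R1=1 C.R0=1
B.R0=1 B.R1=1 C.R0=0
B.R0=1 B.R1=1 C.R0=1
B.R0=2 B.R1=0 C.R0=0
B.R0=2 B.R1=1 C.R0=0
B.R0=2 B.R1=1 C.R0=1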